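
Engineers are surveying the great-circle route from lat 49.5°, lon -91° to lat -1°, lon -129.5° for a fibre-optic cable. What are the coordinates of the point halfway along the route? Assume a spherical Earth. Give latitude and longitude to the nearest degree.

Write both endpoints as unit vectors p₁, p₂ with components (cos φ cos λ, cos φ sin λ, sin φ).
The central angle between the endpoints is δ = arccos(p₁·p₂) ≈ 1.053 rad (60.3°).
Interpolate at f = 1/2 with slerp weights a = sin((1−f)δ)/sin δ ≈ 0.578, b = sin(fδ)/sin δ ≈ 0.578.
p = a·p₁ + b·p₂ ≈ (-0.374, -0.822, 0.430); φ = arcsin(p_z) ≈ 25.45°, λ = atan2(p_y, p_x) ≈ -114.49°.

≈ lat 25°, lon -114°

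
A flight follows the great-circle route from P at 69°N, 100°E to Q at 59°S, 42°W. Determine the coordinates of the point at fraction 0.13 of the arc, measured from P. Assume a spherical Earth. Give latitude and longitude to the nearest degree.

Convert each endpoint to a unit vector on the sphere (x = cos φ cos λ, y = cos φ sin λ, z = sin φ).
The central angle between the endpoints is δ = arccos(p₁·p₂) ≈ 2.810 rad (161.0°).
Interpolate at f = 0.13 with slerp weights a = sin((1−f)δ)/sin δ ≈ 1.973, b = sin(fδ)/sin δ ≈ 1.099.
p = a·p₁ + b·p₂ ≈ (0.298, 0.318, 0.900); φ = arcsin(p_z) ≈ 64.19°, λ = atan2(p_y, p_x) ≈ 46.85°.

≈ 64°N, 47°E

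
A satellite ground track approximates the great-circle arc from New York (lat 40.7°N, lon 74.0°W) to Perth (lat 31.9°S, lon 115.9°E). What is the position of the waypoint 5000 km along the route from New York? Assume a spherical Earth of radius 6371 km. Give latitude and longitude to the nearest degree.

Write both endpoints as unit vectors p₁, p₂ with components (cos φ cos λ, cos φ sin λ, sin φ).
The central angle between the endpoints is δ = arccos(p₁·p₂) ≈ 2.935 rad (168.1°). The total great-circle distance is δ·R ≈ 2.935 × 6371 ≈ 18696 km, so the target fraction is f = 5000/18696 ≈ 0.267.
Interpolate at f ≈ 0.267 with slerp weights a = sin((1−f)δ)/sin δ ≈ 4.072, b = sin(fδ)/sin δ ≈ 3.438.
p = a·p₁ + b·p₂ ≈ (-0.424, -0.342, 0.839); φ = arcsin(p_z) ≈ 57.00°, λ = atan2(p_y, p_x) ≈ -141.11°.

≈ lat 57°N, lon 141°W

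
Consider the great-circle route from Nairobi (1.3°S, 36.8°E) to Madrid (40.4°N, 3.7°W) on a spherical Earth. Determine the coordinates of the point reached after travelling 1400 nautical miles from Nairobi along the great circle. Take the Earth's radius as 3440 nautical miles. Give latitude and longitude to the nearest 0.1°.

≈ 17.2°N, 22.4°E

Write both endpoints as unit vectors p₁, p₂ with components (cos φ cos λ, cos φ sin λ, sin φ).
The central angle between the endpoints is δ = arccos(p₁·p₂) ≈ 0.971 rad (55.7°). The total great-circle distance is δ·R ≈ 0.971 × 3440 ≈ 3341 nmi, so the target fraction is f = 1400/3341 ≈ 0.419.
Interpolate at f ≈ 0.419 with slerp weights a = sin((1−f)δ)/sin δ ≈ 0.648, b = sin(fδ)/sin δ ≈ 0.479.
p = a·p₁ + b·p₂ ≈ (0.883, 0.364, 0.296); φ = arcsin(p_z) ≈ 17.22°, λ = atan2(p_y, p_x) ≈ 22.43°.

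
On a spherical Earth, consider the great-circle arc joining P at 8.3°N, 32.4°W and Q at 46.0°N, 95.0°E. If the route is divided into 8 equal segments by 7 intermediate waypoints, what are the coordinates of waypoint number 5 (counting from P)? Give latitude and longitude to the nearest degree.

≈ 53°N, 31°E

From cos δ = sin φ₁ sin φ₂ + cos φ₁ cos φ₂ cos Δλ, the central angle is δ ≈ 1.890 rad (108.3°).
Interpolate at f = 5/8 with slerp weights a = sin((1−f)δ)/sin δ ≈ 0.685, b = sin(fδ)/sin δ ≈ 0.974.
p = a·p₁ + b·p₂ ≈ (0.514, 0.311, 0.800); φ = arcsin(p_z) ≈ 53.10°, λ = atan2(p_y, p_x) ≈ 31.17°.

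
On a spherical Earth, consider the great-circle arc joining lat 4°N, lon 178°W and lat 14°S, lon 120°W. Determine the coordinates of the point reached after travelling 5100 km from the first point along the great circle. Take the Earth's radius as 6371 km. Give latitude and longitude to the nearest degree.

≈ lat 10°S, lon 134°W

Write both endpoints as unit vectors p₁, p₂ with components (cos φ cos λ, cos φ sin λ, sin φ).
The central angle between the endpoints is δ = arccos(p₁·p₂) ≈ 1.052 rad (60.3°). The total great-circle distance is δ·R ≈ 1.052 × 6371 ≈ 6701 km, so the target fraction is f = 5100/6701 ≈ 0.761.
Interpolate at f ≈ 0.761 with slerp weights a = sin((1−f)δ)/sin δ ≈ 0.286, b = sin(fδ)/sin δ ≈ 0.827.
p = a·p₁ + b·p₂ ≈ (-0.686, -0.705, -0.180); φ = arcsin(p_z) ≈ -10.37°, λ = atan2(p_y, p_x) ≈ -134.26°.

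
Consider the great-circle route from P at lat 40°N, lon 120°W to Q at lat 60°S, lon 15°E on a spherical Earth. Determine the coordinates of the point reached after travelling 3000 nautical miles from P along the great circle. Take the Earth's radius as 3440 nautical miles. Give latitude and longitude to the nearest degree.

≈ lat 2°S, lon 91°W

From cos δ = sin φ₁ sin φ₂ + cos φ₁ cos φ₂ cos Δλ, the central angle is δ ≈ 2.545 rad (145.8°). The total great-circle distance is δ·R ≈ 2.545 × 3440 ≈ 8756 nmi, so the target fraction is f = 3000/8756 ≈ 0.343.
Interpolate at f ≈ 0.343 with slerp weights a = sin((1−f)δ)/sin δ ≈ 1.772, b = sin(fδ)/sin δ ≈ 1.364.
p = a·p₁ + b·p₂ ≈ (-0.020, -0.999, -0.042); φ = arcsin(p_z) ≈ -2.42°, λ = atan2(p_y, p_x) ≈ -91.15°.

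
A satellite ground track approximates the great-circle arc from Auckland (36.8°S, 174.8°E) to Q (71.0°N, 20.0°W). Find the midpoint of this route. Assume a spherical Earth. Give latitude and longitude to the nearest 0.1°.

Write both endpoints as unit vectors p₁, p₂ with components (cos φ cos λ, cos φ sin λ, sin φ).
The central angle between the endpoints is δ = arccos(p₁·p₂) ≈ 2.529 rad (144.9°).
Interpolate at f = 1/2 with slerp weights a = sin((1−f)δ)/sin δ ≈ 1.659, b = sin(fδ)/sin δ ≈ 1.659.
p = a·p₁ + b·p₂ ≈ (-0.816, -0.064, 0.575); φ = arcsin(p_z) ≈ 35.10°, λ = atan2(p_y, p_x) ≈ -175.49°.

≈ (35.1°N, 175.5°W)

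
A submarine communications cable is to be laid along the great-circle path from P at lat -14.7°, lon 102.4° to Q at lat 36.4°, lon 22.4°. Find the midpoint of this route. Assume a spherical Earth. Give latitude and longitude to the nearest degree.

Convert each endpoint to a unit vector on the sphere (x = cos φ cos λ, y = cos φ sin λ, z = sin φ).
The central angle between the endpoints is δ = arccos(p₁·p₂) ≈ 1.586 rad (90.9°).
Interpolate at f = 1/2 with slerp weights a = sin((1−f)δ)/sin δ ≈ 0.713, b = sin(fδ)/sin δ ≈ 0.713.
p = a·p₁ + b·p₂ ≈ (0.382, 0.892, 0.242); φ = arcsin(p_z) ≈ 14.01°, λ = atan2(p_y, p_x) ≈ 66.80°.

≈ lat 14°, lon 67°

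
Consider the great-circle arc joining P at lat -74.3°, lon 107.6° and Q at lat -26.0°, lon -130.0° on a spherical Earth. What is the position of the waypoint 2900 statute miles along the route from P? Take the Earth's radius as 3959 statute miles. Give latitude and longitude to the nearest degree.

Convert each endpoint to a unit vector on the sphere (x = cos φ cos λ, y = cos φ sin λ, z = sin φ).
The central angle between the endpoints is δ = arccos(p₁·p₂) ≈ 1.275 rad (73.0°). The total great-circle distance is δ·R ≈ 1.275 × 3959 ≈ 5047 mi, so the target fraction is f = 2900/5047 ≈ 0.575.
Interpolate at f ≈ 0.575 with slerp weights a = sin((1−f)δ)/sin δ ≈ 0.540, b = sin(fδ)/sin δ ≈ 0.699.
p = a·p₁ + b·p₂ ≈ (-0.448, -0.342, -0.826); φ = arcsin(p_z) ≈ -55.68°, λ = atan2(p_y, p_x) ≈ -142.63°.

≈ lat -56°, lon -143°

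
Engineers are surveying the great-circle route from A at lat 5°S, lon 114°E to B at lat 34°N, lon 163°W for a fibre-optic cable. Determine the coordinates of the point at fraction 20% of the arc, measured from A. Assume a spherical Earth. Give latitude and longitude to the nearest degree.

≈ lat 5°N, lon 128°E

Write both endpoints as unit vectors p₁, p₂ with components (cos φ cos λ, cos φ sin λ, sin φ).
The central angle between the endpoints is δ = arccos(p₁·p₂) ≈ 1.519 rad (87.0°).
Interpolate at f = 0.20 with slerp weights a = sin((1−f)δ)/sin δ ≈ 0.939, b = sin(fδ)/sin δ ≈ 0.300.
p = a·p₁ + b·p₂ ≈ (-0.618, 0.782, 0.086); φ = arcsin(p_z) ≈ 4.92°, λ = atan2(p_y, p_x) ≈ 128.32°.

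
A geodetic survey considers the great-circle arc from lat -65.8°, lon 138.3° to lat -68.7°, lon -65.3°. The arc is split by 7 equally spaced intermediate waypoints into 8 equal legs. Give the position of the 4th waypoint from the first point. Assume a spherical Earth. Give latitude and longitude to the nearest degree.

≈ lat -85°, lon -160°

Write both endpoints as unit vectors p₁, p₂ with components (cos φ cos λ, cos φ sin λ, sin φ).
The central angle between the endpoints is δ = arccos(p₁·p₂) ≈ 0.777 rad (44.5°).
Interpolate at f = 4/8 with slerp weights a = sin((1−f)δ)/sin δ ≈ 0.540, b = sin(fδ)/sin δ ≈ 0.540.
p = a·p₁ + b·p₂ ≈ (-0.083, -0.031, -0.996); φ = arcsin(p_z) ≈ -84.90°, λ = atan2(p_y, p_x) ≈ -159.62°.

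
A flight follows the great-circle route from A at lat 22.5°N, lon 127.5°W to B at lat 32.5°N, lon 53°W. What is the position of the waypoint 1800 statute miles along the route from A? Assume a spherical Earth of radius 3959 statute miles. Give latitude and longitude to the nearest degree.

Convert each endpoint to a unit vector on the sphere (x = cos φ cos λ, y = cos φ sin λ, z = sin φ).
The central angle between the endpoints is δ = arccos(p₁·p₂) ≈ 1.144 rad (65.6°). The total great-circle distance is δ·R ≈ 1.144 × 3959 ≈ 4530 mi, so the target fraction is f = 1800/4530 ≈ 0.397.
Interpolate at f ≈ 0.397 with slerp weights a = sin((1−f)δ)/sin δ ≈ 0.699, b = sin(fδ)/sin δ ≈ 0.482.
p = a·p₁ + b·p₂ ≈ (-0.148, -0.837, 0.527); φ = arcsin(p_z) ≈ 31.78°, λ = atan2(p_y, p_x) ≈ -100.04°.

≈ lat 32°N, lon 100°W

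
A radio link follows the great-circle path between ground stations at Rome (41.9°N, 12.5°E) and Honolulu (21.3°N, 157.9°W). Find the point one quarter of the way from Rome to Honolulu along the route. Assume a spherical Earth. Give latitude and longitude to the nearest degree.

From cos δ = sin φ₁ sin φ₂ + cos φ₁ cos φ₂ cos Δλ, the central angle is δ ≈ 2.028 rad (116.2°).
Interpolate at f = 1/4 with slerp weights a = sin((1−f)δ)/sin δ ≈ 1.113, b = sin(fδ)/sin δ ≈ 0.541.
p = a·p₁ + b·p₂ ≈ (0.342, -0.010, 0.940); φ = arcsin(p_z) ≈ 70.01°, λ = atan2(p_y, p_x) ≈ -1.73°.

≈ (70°N, 2°W)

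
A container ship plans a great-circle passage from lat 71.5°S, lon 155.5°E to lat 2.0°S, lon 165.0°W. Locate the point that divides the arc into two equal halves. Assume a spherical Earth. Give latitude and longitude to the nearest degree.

Convert each endpoint to a unit vector on the sphere (x = cos φ cos λ, y = cos φ sin λ, z = sin φ).
The central angle between the endpoints is δ = arccos(p₁·p₂) ≈ 1.289 rad (73.9°).
Interpolate at f = 1/2 with slerp weights a = sin((1−f)δ)/sin δ ≈ 0.626, b = sin(fδ)/sin δ ≈ 0.626.
p = a·p₁ + b·p₂ ≈ (-0.784, -0.079, -0.615); φ = arcsin(p_z) ≈ -37.96°, λ = atan2(p_y, p_x) ≈ -174.21°.

≈ lat 38°S, lon 174°W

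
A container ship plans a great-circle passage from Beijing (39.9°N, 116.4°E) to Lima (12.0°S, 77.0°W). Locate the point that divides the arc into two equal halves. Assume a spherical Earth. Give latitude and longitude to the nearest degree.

Write both endpoints as unit vectors p₁, p₂ with components (cos φ cos λ, cos φ sin λ, sin φ).
The central angle between the endpoints is δ = arccos(p₁·p₂) ≈ 2.613 rad (149.7°).
Interpolate at f = 1/2 with slerp weights a = sin((1−f)δ)/sin δ ≈ 1.913, b = sin(fδ)/sin δ ≈ 1.913.
p = a·p₁ + b·p₂ ≈ (-0.232, -0.509, 0.829); φ = arcsin(p_z) ≈ 56.02°, λ = atan2(p_y, p_x) ≈ -114.48°.

≈ (56°N, 114°W)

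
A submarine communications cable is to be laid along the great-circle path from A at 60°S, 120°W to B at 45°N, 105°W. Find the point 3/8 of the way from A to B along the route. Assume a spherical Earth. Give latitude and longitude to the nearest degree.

≈ 21°S, 113°W

From cos δ = sin φ₁ sin φ₂ + cos φ₁ cos φ₂ cos Δλ, the central angle is δ ≈ 1.845 rad (105.7°).
Interpolate at f = 3/8 with slerp weights a = sin((1−f)δ)/sin δ ≈ 0.950, b = sin(fδ)/sin δ ≈ 0.663.
p = a·p₁ + b·p₂ ≈ (-0.359, -0.864, -0.354); φ = arcsin(p_z) ≈ -20.71°, λ = atan2(p_y, p_x) ≈ -112.55°.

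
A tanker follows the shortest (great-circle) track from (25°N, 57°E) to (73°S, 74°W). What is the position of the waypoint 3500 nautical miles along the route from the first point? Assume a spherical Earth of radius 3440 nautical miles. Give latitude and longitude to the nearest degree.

≈ (31°S, 41°E)

Convert each endpoint to a unit vector on the sphere (x = cos φ cos λ, y = cos φ sin λ, z = sin φ).
The central angle between the endpoints is δ = arccos(p₁·p₂) ≈ 2.187 rad (125.3°). The total great-circle distance is δ·R ≈ 2.187 × 3440 ≈ 7524 nmi, so the target fraction is f = 3500/7524 ≈ 0.465.
Interpolate at f ≈ 0.465 with slerp weights a = sin((1−f)δ)/sin δ ≈ 1.128, b = sin(fδ)/sin δ ≈ 1.043.
p = a·p₁ + b·p₂ ≈ (0.641, 0.564, -0.520); φ = arcsin(p_z) ≈ -31.35°, λ = atan2(p_y, p_x) ≈ 41.37°.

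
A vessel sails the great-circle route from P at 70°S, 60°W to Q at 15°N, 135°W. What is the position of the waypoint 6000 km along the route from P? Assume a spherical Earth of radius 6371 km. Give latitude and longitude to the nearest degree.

≈ 28°S, 119°W

Convert each endpoint to a unit vector on the sphere (x = cos φ cos λ, y = cos φ sin λ, z = sin φ).
The central angle between the endpoints is δ = arccos(p₁·p₂) ≈ 1.729 rad (99.1°). The total great-circle distance is δ·R ≈ 1.729 × 6371 ≈ 11016 km, so the target fraction is f = 6000/11016 ≈ 0.545.
Interpolate at f ≈ 0.545 with slerp weights a = sin((1−f)δ)/sin δ ≈ 0.717, b = sin(fδ)/sin δ ≈ 0.819.
p = a·p₁ + b·p₂ ≈ (-0.437, -0.772, -0.462); φ = arcsin(p_z) ≈ -27.54°, λ = atan2(p_y, p_x) ≈ -119.50°.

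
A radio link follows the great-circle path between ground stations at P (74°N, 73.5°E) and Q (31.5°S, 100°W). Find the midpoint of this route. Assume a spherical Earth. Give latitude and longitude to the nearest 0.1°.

The haversine formula gives a central angle δ ≈ 2.398 rad (137.4°) between the endpoints.
Interpolate at f = 1/2 with slerp weights a = sin((1−f)δ)/sin δ ≈ 1.376, b = sin(fδ)/sin δ ≈ 1.376.
p = a·p₁ + b·p₂ ≈ (-0.096, -0.792, 0.604); φ = arcsin(p_z) ≈ 37.13°, λ = atan2(p_y, p_x) ≈ -96.91°.

≈ (37.1°N, 96.9°W)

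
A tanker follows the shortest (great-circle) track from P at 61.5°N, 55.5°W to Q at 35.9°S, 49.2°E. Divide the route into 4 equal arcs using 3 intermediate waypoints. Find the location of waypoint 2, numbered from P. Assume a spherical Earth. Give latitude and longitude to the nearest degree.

Write both endpoints as unit vectors p₁, p₂ with components (cos φ cos λ, cos φ sin λ, sin φ).
The central angle between the endpoints is δ = arccos(p₁·p₂) ≈ 2.231 rad (127.8°).
Interpolate at f = 2/4 with slerp weights a = sin((1−f)δ)/sin δ ≈ 1.137, b = sin(fδ)/sin δ ≈ 1.137.
p = a·p₁ + b·p₂ ≈ (0.909, 0.250, 0.333); φ = arcsin(p_z) ≈ 19.43°, λ = atan2(p_y, p_x) ≈ 15.38°.

≈ 19°N, 15°E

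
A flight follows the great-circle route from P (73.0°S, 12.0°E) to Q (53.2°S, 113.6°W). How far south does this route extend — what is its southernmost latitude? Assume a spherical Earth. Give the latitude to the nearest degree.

The great circle lies in the plane with unit normal n̂ = (p₁ × p₂)/|p₁ × p₂|.
Here n̂_z ≈ -0.190; the vertex latitude is φ_max = arccos|n̂_z| ≈ 79.0°.

≈ 79°S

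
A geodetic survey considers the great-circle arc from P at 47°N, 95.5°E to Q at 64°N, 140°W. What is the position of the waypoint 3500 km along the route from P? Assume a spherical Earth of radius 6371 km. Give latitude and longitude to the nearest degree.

Convert each endpoint to a unit vector on the sphere (x = cos φ cos λ, y = cos φ sin λ, z = sin φ).
The central angle between the endpoints is δ = arccos(p₁·p₂) ≈ 1.061 rad (60.8°). The total great-circle distance is δ·R ≈ 1.061 × 6371 ≈ 6760 km, so the target fraction is f = 3500/6760 ≈ 0.518.
Interpolate at f ≈ 0.518 with slerp weights a = sin((1−f)δ)/sin δ ≈ 0.561, b = sin(fδ)/sin δ ≈ 0.598.
p = a·p₁ + b·p₂ ≈ (-0.238, 0.212, 0.948); φ = arcsin(p_z) ≈ 71.42°, λ = atan2(p_y, p_x) ≈ 138.22°.

≈ 71°N, 138°E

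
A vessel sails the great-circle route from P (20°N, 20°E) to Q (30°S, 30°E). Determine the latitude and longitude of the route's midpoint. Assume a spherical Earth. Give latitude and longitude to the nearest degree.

Write both endpoints as unit vectors p₁, p₂ with components (cos φ cos λ, cos φ sin λ, sin φ).
The central angle between the endpoints is δ = arccos(p₁·p₂) ≈ 0.889 rad (50.9°).
Interpolate at f = 1/2 with slerp weights a = sin((1−f)δ)/sin δ ≈ 0.554, b = sin(fδ)/sin δ ≈ 0.554.
p = a·p₁ + b·p₂ ≈ (0.904, 0.418, -0.087); φ = arcsin(p_z) ≈ -5.02°, λ = atan2(p_y, p_x) ≈ 24.80°.

≈ (5°S, 25°E)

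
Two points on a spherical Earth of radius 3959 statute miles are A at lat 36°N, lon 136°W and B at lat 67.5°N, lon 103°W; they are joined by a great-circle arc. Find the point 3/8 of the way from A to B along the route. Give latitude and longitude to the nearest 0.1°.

Convert each endpoint to a unit vector on the sphere (x = cos φ cos λ, y = cos φ sin λ, z = sin φ).
The central angle between the endpoints is δ = arccos(p₁·p₂) ≈ 0.639 rad (36.6°).
Interpolate at f = 3/8 with slerp weights a = sin((1−f)δ)/sin δ ≈ 0.652, b = sin(fδ)/sin δ ≈ 0.398.
p = a·p₁ + b·p₂ ≈ (-0.414, -0.515, 0.751); φ = arcsin(p_z) ≈ 48.67°, λ = atan2(p_y, p_x) ≈ -128.79°.

≈ lat 48.7°N, lon 128.8°W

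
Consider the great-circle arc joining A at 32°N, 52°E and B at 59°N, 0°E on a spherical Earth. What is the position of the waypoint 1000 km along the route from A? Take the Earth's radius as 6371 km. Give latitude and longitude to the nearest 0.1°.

Convert each endpoint to a unit vector on the sphere (x = cos φ cos λ, y = cos φ sin λ, z = sin φ).
The central angle between the endpoints is δ = arccos(p₁·p₂) ≈ 0.762 rad (43.7°). The total great-circle distance is δ·R ≈ 0.762 × 6371 ≈ 4858 km, so the target fraction is f = 1000/4858 ≈ 0.206.
Interpolate at f ≈ 0.206 with slerp weights a = sin((1−f)δ)/sin δ ≈ 0.824, b = sin(fδ)/sin δ ≈ 0.226.
p = a·p₁ + b·p₂ ≈ (0.547, 0.551, 0.631); φ = arcsin(p_z) ≈ 39.10°, λ = atan2(p_y, p_x) ≈ 45.20°.

≈ 39.1°N, 45.2°E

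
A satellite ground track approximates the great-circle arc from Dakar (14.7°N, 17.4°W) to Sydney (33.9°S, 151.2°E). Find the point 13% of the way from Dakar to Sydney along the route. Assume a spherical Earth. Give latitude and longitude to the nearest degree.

≈ 4°S, 8°W

Write both endpoints as unit vectors p₁, p₂ with components (cos φ cos λ, cos φ sin λ, sin φ).
The central angle between the endpoints is δ = arccos(p₁·p₂) ≈ 2.761 rad (158.2°).
Interpolate at f = 0.13 with slerp weights a = sin((1−f)δ)/sin δ ≈ 1.815, b = sin(fδ)/sin δ ≈ 0.946.
p = a·p₁ + b·p₂ ≈ (0.987, -0.147, -0.067); φ = arcsin(p_z) ≈ -3.86°, λ = atan2(p_y, p_x) ≈ -8.45°.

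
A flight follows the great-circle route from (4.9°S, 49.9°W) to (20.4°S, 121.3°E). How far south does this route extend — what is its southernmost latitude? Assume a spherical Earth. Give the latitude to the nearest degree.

The great circle lies in the plane with unit normal n̂ = (p₁ × p₂)/|p₁ × p₂|.
Here n̂_z ≈ +0.318; the vertex latitude is φ_max = arccos|n̂_z| ≈ 71.5°.
Check via Clairaut: cos φ_max = |cos φ₁| · sin C = cos(4.9°)·sin(161.4°) ≈ 0.318, again giving ≈ 71.5°.

≈ 71°S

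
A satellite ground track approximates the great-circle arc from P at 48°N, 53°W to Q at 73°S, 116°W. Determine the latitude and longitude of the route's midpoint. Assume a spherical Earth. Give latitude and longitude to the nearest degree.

Convert each endpoint to a unit vector on the sphere (x = cos φ cos λ, y = cos φ sin λ, z = sin φ).
The central angle between the endpoints is δ = arccos(p₁·p₂) ≈ 2.242 rad (128.5°).
Interpolate at f = 1/2 with slerp weights a = sin((1−f)δ)/sin δ ≈ 1.150, b = sin(fδ)/sin δ ≈ 1.150.
p = a·p₁ + b·p₂ ≈ (0.316, -0.917, -0.245); φ = arcsin(p_z) ≈ -14.19°, λ = atan2(p_y, p_x) ≈ -71.00°.

≈ 14°S, 71°W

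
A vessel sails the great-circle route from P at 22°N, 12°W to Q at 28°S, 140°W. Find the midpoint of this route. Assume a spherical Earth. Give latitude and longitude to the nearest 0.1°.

≈ 6.8°S, 73.1°W

From cos δ = sin φ₁ sin φ₂ + cos φ₁ cos φ₂ cos Δλ, the central angle is δ ≈ 2.318 rad (132.8°).
Interpolate at f = 1/2 with slerp weights a = sin((1−f)δ)/sin δ ≈ 1.250, b = sin(fδ)/sin δ ≈ 1.250.
p = a·p₁ + b·p₂ ≈ (0.288, -0.950, -0.119); φ = arcsin(p_z) ≈ -6.81°, λ = atan2(p_y, p_x) ≈ -73.13°.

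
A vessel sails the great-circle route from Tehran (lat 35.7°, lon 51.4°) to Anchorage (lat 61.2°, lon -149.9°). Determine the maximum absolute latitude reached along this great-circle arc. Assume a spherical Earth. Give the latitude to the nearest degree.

The great circle lies in the plane with unit normal n̂ = (p₁ × p₂)/|p₁ × p₂|.
Here n̂_z ≈ +0.144; the vertex latitude is φ_max = arccos|n̂_z| ≈ 81.7°.

≈ 82°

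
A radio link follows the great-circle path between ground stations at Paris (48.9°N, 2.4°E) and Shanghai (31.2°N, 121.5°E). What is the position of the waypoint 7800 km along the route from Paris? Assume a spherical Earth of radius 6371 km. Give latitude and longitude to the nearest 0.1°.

≈ (41.5°N, 111.4°E)

Write both endpoints as unit vectors p₁, p₂ with components (cos φ cos λ, cos φ sin λ, sin φ).
The central angle between the endpoints is δ = arccos(p₁·p₂) ≈ 1.454 rad (83.3°). The total great-circle distance is δ·R ≈ 1.454 × 6371 ≈ 9261 km, so the target fraction is f = 7800/9261 ≈ 0.842.
Interpolate at f ≈ 0.842 with slerp weights a = sin((1−f)δ)/sin δ ≈ 0.229, b = sin(fδ)/sin δ ≈ 0.947.
p = a·p₁ + b·p₂ ≈ (-0.273, 0.697, 0.663); φ = arcsin(p_z) ≈ 41.54°, λ = atan2(p_y, p_x) ≈ 111.38°.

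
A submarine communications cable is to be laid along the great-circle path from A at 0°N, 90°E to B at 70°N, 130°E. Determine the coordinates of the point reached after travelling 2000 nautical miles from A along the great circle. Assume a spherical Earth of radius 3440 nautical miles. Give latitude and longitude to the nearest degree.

≈ 32°N, 99°E

Write both endpoints as unit vectors p₁, p₂ with components (cos φ cos λ, cos φ sin λ, sin φ).
The central angle between the endpoints is δ = arccos(p₁·p₂) ≈ 1.306 rad (74.8°). The total great-circle distance is δ·R ≈ 1.306 × 3440 ≈ 4492 nmi, so the target fraction is f = 2000/4492 ≈ 0.445.
Interpolate at f ≈ 0.445 with slerp weights a = sin((1−f)δ)/sin δ ≈ 0.687, b = sin(fδ)/sin δ ≈ 0.569.
p = a·p₁ + b·p₂ ≈ (-0.125, 0.836, 0.535); φ = arcsin(p_z) ≈ 32.33°, λ = atan2(p_y, p_x) ≈ 98.51°.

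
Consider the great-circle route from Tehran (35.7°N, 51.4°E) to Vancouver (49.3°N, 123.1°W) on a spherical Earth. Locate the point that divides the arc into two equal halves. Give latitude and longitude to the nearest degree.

≈ (83°N, 30°E)

The haversine formula gives a central angle δ ≈ 1.656 rad (94.9°) between the endpoints.
Interpolate at f = 1/2 with slerp weights a = sin((1−f)δ)/sin δ ≈ 0.739, b = sin(fδ)/sin δ ≈ 0.739.
p = a·p₁ + b·p₂ ≈ (0.111, 0.065, 0.992); φ = arcsin(p_z) ≈ 82.59°, λ = atan2(p_y, p_x) ≈ 30.42°.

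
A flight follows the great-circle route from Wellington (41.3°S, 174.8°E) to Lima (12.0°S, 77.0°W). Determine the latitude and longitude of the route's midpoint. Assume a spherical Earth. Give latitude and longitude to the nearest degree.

Convert each endpoint to a unit vector on the sphere (x = cos φ cos λ, y = cos φ sin λ, z = sin φ).
The central angle between the endpoints is δ = arccos(p₁·p₂) ≈ 1.663 rad (95.3°).
Interpolate at f = 1/2 with slerp weights a = sin((1−f)δ)/sin δ ≈ 0.742, b = sin(fδ)/sin δ ≈ 0.742.
p = a·p₁ + b·p₂ ≈ (-0.392, -0.657, -0.644); φ = arcsin(p_z) ≈ -40.10°, λ = atan2(p_y, p_x) ≈ -120.83°.

≈ 40°S, 121°W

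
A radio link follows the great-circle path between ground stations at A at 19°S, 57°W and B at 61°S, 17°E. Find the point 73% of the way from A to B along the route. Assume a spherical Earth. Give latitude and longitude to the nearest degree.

≈ 55°S, 15°W

Convert each endpoint to a unit vector on the sphere (x = cos φ cos λ, y = cos φ sin λ, z = sin φ).
The central angle between the endpoints is δ = arccos(p₁·p₂) ≈ 1.147 rad (65.7°).
Interpolate at f = 0.73 with slerp weights a = sin((1−f)δ)/sin δ ≈ 0.334, b = sin(fδ)/sin δ ≈ 0.815.
p = a·p₁ + b·p₂ ≈ (0.550, -0.150, -0.822); φ = arcsin(p_z) ≈ -55.25°, λ = atan2(p_y, p_x) ≈ -15.22°.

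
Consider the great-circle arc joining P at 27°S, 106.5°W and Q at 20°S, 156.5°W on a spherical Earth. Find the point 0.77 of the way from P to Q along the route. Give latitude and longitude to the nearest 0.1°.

≈ 23.1°S, 145.6°W

Convert each endpoint to a unit vector on the sphere (x = cos φ cos λ, y = cos φ sin λ, z = sin φ).
The central angle between the endpoints is δ = arccos(p₁·p₂) ≈ 0.805 rad (46.1°).
Interpolate at f = 0.77 with slerp weights a = sin((1−f)δ)/sin δ ≈ 0.255, b = sin(fδ)/sin δ ≈ 0.806.
p = a·p₁ + b·p₂ ≈ (-0.759, -0.520, -0.392); φ = arcsin(p_z) ≈ -23.05°, λ = atan2(p_y, p_x) ≈ -145.58°.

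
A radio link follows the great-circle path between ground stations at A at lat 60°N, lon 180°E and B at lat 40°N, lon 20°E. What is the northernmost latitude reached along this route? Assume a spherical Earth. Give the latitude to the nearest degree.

The great circle lies in the plane with unit normal n̂ = (p₁ × p₂)/|p₁ × p₂|.
Here n̂_z ≈ -0.134; the vertex latitude is φ_max = arccos|n̂_z| ≈ 82.3°.
Check via Clairaut: cos φ_max = |cos φ₁| · sin C = cos(60.0°)·sin(15.5°) ≈ 0.134, again giving ≈ 82.3°.

≈ 82°N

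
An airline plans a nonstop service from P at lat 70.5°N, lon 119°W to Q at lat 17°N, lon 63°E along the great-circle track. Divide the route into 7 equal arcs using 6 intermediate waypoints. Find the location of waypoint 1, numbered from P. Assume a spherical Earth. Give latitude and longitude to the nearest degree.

Convert each endpoint to a unit vector on the sphere (x = cos φ cos λ, y = cos φ sin λ, z = sin φ).
The central angle between the endpoints is δ = arccos(p₁·p₂) ≈ 1.614 rad (92.5°).
Interpolate at f = 1/7 with slerp weights a = sin((1−f)δ)/sin δ ≈ 0.983, b = sin(fδ)/sin δ ≈ 0.229.
p = a·p₁ + b·p₂ ≈ (-0.060, -0.092, 0.994); φ = arcsin(p_z) ≈ 83.69°, λ = atan2(p_y, p_x) ≈ -122.98°.

≈ lat 84°N, lon 123°W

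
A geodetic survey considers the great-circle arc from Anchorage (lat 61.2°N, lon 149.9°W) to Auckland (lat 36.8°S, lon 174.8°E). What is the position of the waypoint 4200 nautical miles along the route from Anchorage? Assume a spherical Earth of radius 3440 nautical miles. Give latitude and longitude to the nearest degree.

Write both endpoints as unit vectors p₁, p₂ with components (cos φ cos λ, cos φ sin λ, sin φ).
The central angle between the endpoints is δ = arccos(p₁·p₂) ≈ 1.782 rad (102.1°). The total great-circle distance is δ·R ≈ 1.782 × 3440 ≈ 6132 nmi, so the target fraction is f = 4200/6132 ≈ 0.685.
Interpolate at f ≈ 0.685 with slerp weights a = sin((1−f)δ)/sin δ ≈ 0.545, b = sin(fδ)/sin δ ≈ 0.961.
p = a·p₁ + b·p₂ ≈ (-0.993, -0.062, -0.098); φ = arcsin(p_z) ≈ -5.64°, λ = atan2(p_y, p_x) ≈ -176.44°.

≈ lat 6°S, lon 176°W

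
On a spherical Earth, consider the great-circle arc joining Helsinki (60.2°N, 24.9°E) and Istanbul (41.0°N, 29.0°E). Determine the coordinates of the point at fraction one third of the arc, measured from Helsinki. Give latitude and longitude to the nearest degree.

≈ (54°N, 27°E)

Write both endpoints as unit vectors p₁, p₂ with components (cos φ cos λ, cos φ sin λ, sin φ).
The central angle between the endpoints is δ = arccos(p₁·p₂) ≈ 0.338 rad (19.4°).
Interpolate at f = 1/3 with slerp weights a = sin((1−f)δ)/sin δ ≈ 0.674, b = sin(fδ)/sin δ ≈ 0.339.
p = a·p₁ + b·p₂ ≈ (0.528, 0.265, 0.807); φ = arcsin(p_z) ≈ 53.82°, λ = atan2(p_y, p_x) ≈ 26.68°.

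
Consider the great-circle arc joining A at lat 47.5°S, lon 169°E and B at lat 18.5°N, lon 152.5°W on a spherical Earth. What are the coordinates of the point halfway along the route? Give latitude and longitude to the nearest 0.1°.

The haversine formula gives a central angle δ ≈ 1.300 rad (74.5°) between the endpoints.
Interpolate at f = 1/2 with slerp weights a = sin((1−f)δ)/sin δ ≈ 0.628, b = sin(fδ)/sin δ ≈ 0.628.
p = a·p₁ + b·p₂ ≈ (-0.945, -0.194, -0.264); φ = arcsin(p_z) ≈ -15.29°, λ = atan2(p_y, p_x) ≈ -168.39°.

≈ lat 15.3°S, lon 168.4°W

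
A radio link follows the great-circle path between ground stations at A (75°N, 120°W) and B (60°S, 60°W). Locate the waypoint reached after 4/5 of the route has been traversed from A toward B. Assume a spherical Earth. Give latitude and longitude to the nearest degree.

The haversine formula gives a central angle δ ≈ 2.452 rad (140.5°) between the endpoints.
Interpolate at f = 4/5 with slerp weights a = sin((1−f)δ)/sin δ ≈ 0.741, b = sin(fδ)/sin δ ≈ 1.454.
p = a·p₁ + b·p₂ ≈ (0.268, -0.796, -0.544); φ = arcsin(p_z) ≈ -32.92°, λ = atan2(p_y, p_x) ≈ -71.41°.

≈ (33°S, 71°W)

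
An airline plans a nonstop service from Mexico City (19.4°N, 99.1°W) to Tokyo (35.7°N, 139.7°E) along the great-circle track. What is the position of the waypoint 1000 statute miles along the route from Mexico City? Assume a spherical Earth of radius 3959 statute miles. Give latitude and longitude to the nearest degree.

≈ (29°N, 111°W)

Convert each endpoint to a unit vector on the sphere (x = cos φ cos λ, y = cos φ sin λ, z = sin φ).
The central angle between the endpoints is δ = arccos(p₁·p₂) ≈ 1.775 rad (101.7°). The total great-circle distance is δ·R ≈ 1.775 × 3959 ≈ 7028 mi, so the target fraction is f = 1000/7028 ≈ 0.142.
Interpolate at f ≈ 0.142 with slerp weights a = sin((1−f)δ)/sin δ ≈ 1.020, b = sin(fδ)/sin δ ≈ 0.255.
p = a·p₁ + b·p₂ ≈ (-0.310, -0.816, 0.488); φ = arcsin(p_z) ≈ 29.19°, λ = atan2(p_y, p_x) ≈ -110.82°.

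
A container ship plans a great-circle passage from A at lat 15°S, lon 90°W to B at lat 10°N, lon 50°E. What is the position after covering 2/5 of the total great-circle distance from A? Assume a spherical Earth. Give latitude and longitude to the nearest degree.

≈ lat 10°S, lon 32°W

Write both endpoints as unit vectors p₁, p₂ with components (cos φ cos λ, cos φ sin λ, sin φ).
The central angle between the endpoints is δ = arccos(p₁·p₂) ≈ 2.455 rad (140.7°).
Interpolate at f = 2/5 with slerp weights a = sin((1−f)δ)/sin δ ≈ 1.571, b = sin(fδ)/sin δ ≈ 1.313.
p = a·p₁ + b·p₂ ≈ (0.831, -0.527, -0.179); φ = arcsin(p_z) ≈ -10.29°, λ = atan2(p_y, p_x) ≈ -32.38°.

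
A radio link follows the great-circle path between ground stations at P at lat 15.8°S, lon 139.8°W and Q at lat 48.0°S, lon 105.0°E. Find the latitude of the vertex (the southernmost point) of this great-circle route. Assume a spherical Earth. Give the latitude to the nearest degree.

The great circle lies in the plane with unit normal n̂ = (p₁ × p₂)/|p₁ × p₂|.
Here n̂_z ≈ -0.584; the vertex latitude is φ_max = arccos|n̂_z| ≈ 54.3°.

≈ 54°S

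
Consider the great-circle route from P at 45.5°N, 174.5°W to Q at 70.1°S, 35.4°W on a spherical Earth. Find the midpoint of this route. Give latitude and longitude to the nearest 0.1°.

Write both endpoints as unit vectors p₁, p₂ with components (cos φ cos λ, cos φ sin λ, sin φ).
The central angle between the endpoints is δ = arccos(p₁·p₂) ≈ 2.589 rad (148.3°).
Interpolate at f = 1/2 with slerp weights a = sin((1−f)δ)/sin δ ≈ 1.832, b = sin(fδ)/sin δ ≈ 1.832.
p = a·p₁ + b·p₂ ≈ (-0.770, -0.484, -0.416); φ = arcsin(p_z) ≈ -24.58°, λ = atan2(p_y, p_x) ≈ -147.83°.

≈ 24.6°S, 147.8°W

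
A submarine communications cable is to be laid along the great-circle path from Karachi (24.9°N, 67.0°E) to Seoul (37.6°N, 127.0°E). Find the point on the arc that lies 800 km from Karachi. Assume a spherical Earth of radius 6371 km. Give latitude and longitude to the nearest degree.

≈ 28°N, 74°E

The haversine formula gives a central angle δ ≈ 0.907 rad (52.0°) between the endpoints. The total great-circle distance is δ·R ≈ 0.907 × 6371 ≈ 5778 km, so the target fraction is f = 800/5778 ≈ 0.138.
Interpolate at f ≈ 0.138 with slerp weights a = sin((1−f)δ)/sin δ ≈ 0.894, b = sin(fδ)/sin δ ≈ 0.159.
p = a·p₁ + b·p₂ ≈ (0.241, 0.847, 0.473); φ = arcsin(p_z) ≈ 28.26°, λ = atan2(p_y, p_x) ≈ 74.12°.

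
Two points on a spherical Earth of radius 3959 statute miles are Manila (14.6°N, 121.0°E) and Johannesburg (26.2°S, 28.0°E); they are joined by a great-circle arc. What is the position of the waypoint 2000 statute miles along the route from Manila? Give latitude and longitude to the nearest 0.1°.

Convert each endpoint to a unit vector on the sphere (x = cos φ cos λ, y = cos φ sin λ, z = sin φ).
The central angle between the endpoints is δ = arccos(p₁·p₂) ≈ 1.728 rad (99.0°). The total great-circle distance is δ·R ≈ 1.728 × 3959 ≈ 6842 mi, so the target fraction is f = 2000/6842 ≈ 0.292.
Interpolate at f ≈ 0.292 with slerp weights a = sin((1−f)δ)/sin δ ≈ 0.952, b = sin(fδ)/sin δ ≈ 0.490.
p = a·p₁ + b·p₂ ≈ (-0.086, 0.996, 0.024); φ = arcsin(p_z) ≈ 1.35°, λ = atan2(p_y, p_x) ≈ 94.95°.

≈ (1.4°N, 94.9°E)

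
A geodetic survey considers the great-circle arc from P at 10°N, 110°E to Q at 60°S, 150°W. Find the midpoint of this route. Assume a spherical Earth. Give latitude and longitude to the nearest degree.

The haversine formula gives a central angle δ ≈ 1.809 rad (103.6°) between the endpoints.
Interpolate at f = 1/2 with slerp weights a = sin((1−f)δ)/sin δ ≈ 0.809, b = sin(fδ)/sin δ ≈ 0.809.
p = a·p₁ + b·p₂ ≈ (-0.623, 0.546, -0.560); φ = arcsin(p_z) ≈ -34.06°, λ = atan2(p_y, p_x) ≈ 138.74°.

≈ 34°S, 139°E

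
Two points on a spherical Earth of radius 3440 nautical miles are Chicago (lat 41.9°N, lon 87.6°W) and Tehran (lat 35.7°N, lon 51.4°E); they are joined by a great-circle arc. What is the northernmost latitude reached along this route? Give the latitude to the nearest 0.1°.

The great circle lies in the plane with unit normal n̂ = (p₁ × p₂)/|p₁ × p₂|.
Here n̂_z ≈ +0.397; the vertex latitude is φ_max = arccos|n̂_z| ≈ 66.6°.
Check via Clairaut: cos φ_max = |cos φ₁| · sin C = cos(41.9°)·sin(32.3°) ≈ 0.397, again giving ≈ 66.6°.

≈ 66.6°N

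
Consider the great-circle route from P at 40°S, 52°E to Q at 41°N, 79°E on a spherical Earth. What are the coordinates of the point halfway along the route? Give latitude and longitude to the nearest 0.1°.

From cos δ = sin φ₁ sin φ₂ + cos φ₁ cos φ₂ cos Δλ, the central angle is δ ≈ 1.477 rad (84.6°).
Interpolate at f = 1/2 with slerp weights a = sin((1−f)δ)/sin δ ≈ 0.676, b = sin(fδ)/sin δ ≈ 0.676.
p = a·p₁ + b·p₂ ≈ (0.416, 0.909, 0.009); φ = arcsin(p_z) ≈ 0.51°, λ = atan2(p_y, p_x) ≈ 65.40°.

≈ 0.5°N, 65.4°E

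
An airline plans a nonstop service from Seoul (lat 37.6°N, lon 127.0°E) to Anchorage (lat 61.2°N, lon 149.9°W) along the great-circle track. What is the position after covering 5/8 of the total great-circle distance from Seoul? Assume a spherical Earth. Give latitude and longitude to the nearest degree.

Convert each endpoint to a unit vector on the sphere (x = cos φ cos λ, y = cos φ sin λ, z = sin φ).
The central angle between the endpoints is δ = arccos(p₁·p₂) ≈ 0.951 rad (54.5°).
Interpolate at f = 5/8 with slerp weights a = sin((1−f)δ)/sin δ ≈ 0.429, b = sin(fδ)/sin δ ≈ 0.688.
p = a·p₁ + b·p₂ ≈ (-0.491, 0.105, 0.865); φ = arcsin(p_z) ≈ 59.84°, λ = atan2(p_y, p_x) ≈ 167.92°.

≈ lat 60°N, lon 168°E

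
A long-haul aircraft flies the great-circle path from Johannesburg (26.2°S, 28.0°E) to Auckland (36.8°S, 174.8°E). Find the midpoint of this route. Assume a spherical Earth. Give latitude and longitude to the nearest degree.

≈ (65°S, 91°E)

Write both endpoints as unit vectors p₁, p₂ with components (cos φ cos λ, cos φ sin λ, sin φ).
The central angle between the endpoints is δ = arccos(p₁·p₂) ≈ 1.914 rad (109.7°).
Interpolate at f = 1/2 with slerp weights a = sin((1−f)δ)/sin δ ≈ 0.868, b = sin(fδ)/sin δ ≈ 0.868.
p = a·p₁ + b·p₂ ≈ (-0.005, 0.429, -0.903); φ = arcsin(p_z) ≈ -64.61°, λ = atan2(p_y, p_x) ≈ 90.60°.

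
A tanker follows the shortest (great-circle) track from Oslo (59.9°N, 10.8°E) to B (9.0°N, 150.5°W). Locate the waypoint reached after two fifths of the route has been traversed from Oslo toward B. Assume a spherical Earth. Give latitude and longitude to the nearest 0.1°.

≈ (72.1°N, 120.2°W)

Write both endpoints as unit vectors p₁, p₂ with components (cos φ cos λ, cos φ sin λ, sin φ).
The central angle between the endpoints is δ = arccos(p₁·p₂) ≈ 1.911 rad (109.5°).
Interpolate at f = 2/5 with slerp weights a = sin((1−f)δ)/sin δ ≈ 0.967, b = sin(fδ)/sin δ ≈ 0.734.
p = a·p₁ + b·p₂ ≈ (-0.155, -0.266, 0.951); φ = arcsin(p_z) ≈ 72.06°, λ = atan2(p_y, p_x) ≈ -120.19°.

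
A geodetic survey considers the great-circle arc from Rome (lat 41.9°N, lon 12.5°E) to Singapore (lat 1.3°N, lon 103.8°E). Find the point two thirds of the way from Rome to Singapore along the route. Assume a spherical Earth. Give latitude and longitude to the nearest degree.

Write both endpoints as unit vectors p₁, p₂ with components (cos φ cos λ, cos φ sin λ, sin φ).
The central angle between the endpoints is δ = arccos(p₁·p₂) ≈ 1.573 rad (90.1°).
Interpolate at f = 2/3 with slerp weights a = sin((1−f)δ)/sin δ ≈ 0.501, b = sin(fδ)/sin δ ≈ 0.867.
p = a·p₁ + b·p₂ ≈ (0.157, 0.922, 0.354); φ = arcsin(p_z) ≈ 20.73°, λ = atan2(p_y, p_x) ≈ 80.33°.

≈ lat 21°N, lon 80°E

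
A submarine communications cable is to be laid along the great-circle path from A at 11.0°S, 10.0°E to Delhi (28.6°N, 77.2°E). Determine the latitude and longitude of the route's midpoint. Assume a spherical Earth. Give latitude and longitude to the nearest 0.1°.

From cos δ = sin φ₁ sin φ₂ + cos φ₁ cos φ₂ cos Δλ, the central angle is δ ≈ 1.326 rad (76.0°).
Interpolate at f = 1/2 with slerp weights a = sin((1−f)δ)/sin δ ≈ 0.634, b = sin(fδ)/sin δ ≈ 0.634.
p = a·p₁ + b·p₂ ≈ (0.737, 0.651, 0.183); φ = arcsin(p_z) ≈ 10.52°, λ = atan2(p_y, p_x) ≈ 41.48°.

≈ 10.5°N, 41.5°E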